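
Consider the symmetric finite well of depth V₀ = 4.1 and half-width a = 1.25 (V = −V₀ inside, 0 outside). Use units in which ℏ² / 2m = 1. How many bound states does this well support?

N = 2

The dimensionless depth is z₀ = a√(2mV₀)/ℏ = 1.25 × √(4.100) = 2.531.
The even/odd transcendental equations gain one root per π/2 in z₀, giving N = 1 + ⌊2z₀/π⌋ = 1 + ⌊1.611⌋ = 2.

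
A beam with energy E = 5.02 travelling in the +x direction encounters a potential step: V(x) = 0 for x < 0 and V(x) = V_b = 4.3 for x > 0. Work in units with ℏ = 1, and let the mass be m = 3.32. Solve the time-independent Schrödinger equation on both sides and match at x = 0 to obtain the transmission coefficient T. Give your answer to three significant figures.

The wavenumbers are k₁ = √(2mE)/ℏ = 5.773 on the left and k₂ = √(2m(E − V_b))/ℏ = 2.187 on the right.
Matching ψ and ψ′ at x = 0 gives r = (k₁ − k₂)/(k₁ + k₂), so R = r² = 0.2031 and T = 1 − R = 0.7969.

T = 0.797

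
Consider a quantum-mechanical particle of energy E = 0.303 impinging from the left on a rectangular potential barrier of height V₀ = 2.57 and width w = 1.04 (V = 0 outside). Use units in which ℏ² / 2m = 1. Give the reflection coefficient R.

E < V₀: inside the barrier ψ ∝ e^{±κx} with κ = √(2m(V₀ − E))/ℏ = 1.506.
κw = 1.566, sinh(κw) = 2.289.
Matching ψ, ψ′ at both faces gives T = [1 + V₀² sinh²(κw) / (4E(V₀ − E))]⁻¹ = 1/13.60 = 0.0736.
R = 1 − T = 0.926.

R = 0.926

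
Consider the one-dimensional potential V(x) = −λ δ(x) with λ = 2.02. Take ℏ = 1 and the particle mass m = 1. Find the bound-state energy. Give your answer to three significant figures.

E = -2.04

For x ≠ 0 the bound state is ψ ∝ e^{−κ|x|}; integrating the TISE across the delta gives the cusp condition 2κ = 2mλ/ℏ², so κ = 2.020.
Then E = −ℏ²κ²/(2m) = −mλ²/(2ℏ²) = -2.040.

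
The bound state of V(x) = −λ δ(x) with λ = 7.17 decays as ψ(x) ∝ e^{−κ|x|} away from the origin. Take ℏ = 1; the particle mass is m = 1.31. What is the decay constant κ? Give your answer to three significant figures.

κ = 9.39

Integrate −(ℏ²/2m)ψ'' − λδ(x)ψ = Eψ from −ε to +ε: the ψ'' term gives ψ'(0⁺) − ψ'(0⁻) and the δ term gives −(2mλ/ℏ²)ψ(0).
With ψ ∝ e^{−κ|x|} this yields −2κ = −2mλ/ℏ², so κ = mλ/ℏ² = 9.393.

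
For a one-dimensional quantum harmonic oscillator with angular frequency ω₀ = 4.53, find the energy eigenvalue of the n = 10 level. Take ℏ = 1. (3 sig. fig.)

E = 47.6

The oscillator eigenvalues are E_n = ℏω₀(n + ½), so E_10 = 4.53 × 10.5 = 47.57.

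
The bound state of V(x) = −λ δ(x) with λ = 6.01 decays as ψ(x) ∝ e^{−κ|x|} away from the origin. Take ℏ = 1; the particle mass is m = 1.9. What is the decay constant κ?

κ = 11.4

Integrate −(ℏ²/2m)ψ'' − λδ(x)ψ = Eψ from −ε to +ε: the ψ'' term gives ψ'(0⁺) − ψ'(0⁻) and the δ term gives −(2mλ/ℏ²)ψ(0).
With ψ ∝ e^{−κ|x|} this yields −2κ = −2mλ/ℏ², so κ = mλ/ℏ² = 11.42.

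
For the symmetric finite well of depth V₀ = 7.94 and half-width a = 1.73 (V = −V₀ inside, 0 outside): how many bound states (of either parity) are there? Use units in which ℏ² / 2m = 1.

N = 4

Define the well-strength parameter z₀ = (a/ℏ)√(2mV₀) = 1.73 × √(2·0.5·7.94) = 4.875.
The even/odd transcendental equations gain one root per π/2 in z₀, giving N = 1 + ⌊2z₀/π⌋ = 1 + ⌊3.103⌋ = 4.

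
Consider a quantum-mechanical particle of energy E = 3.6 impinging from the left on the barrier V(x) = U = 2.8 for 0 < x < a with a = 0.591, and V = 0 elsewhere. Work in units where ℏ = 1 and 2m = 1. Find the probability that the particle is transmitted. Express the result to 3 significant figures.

Above the barrier the interior wavenumber is k₂ = √(2m(E − U))/ℏ = 0.8944, giving phase k₂a = 0.5286.
T = [1 + U² sin²(k₂a) / (4E(E − U))]⁻¹ = 1/1.173 = 0.852.

T = 0.852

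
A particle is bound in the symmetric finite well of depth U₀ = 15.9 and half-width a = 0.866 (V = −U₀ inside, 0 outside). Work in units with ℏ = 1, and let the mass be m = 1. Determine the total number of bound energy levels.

N = 4

The dimensionless depth is z₀ = a√(2mU₀)/ℏ = 0.866 × √(31.80) = 4.884.
The even/odd transcendental equations gain one root per π/2 in z₀, giving N = 1 + ⌊2z₀/π⌋ = 1 + ⌊3.109⌋ = 4.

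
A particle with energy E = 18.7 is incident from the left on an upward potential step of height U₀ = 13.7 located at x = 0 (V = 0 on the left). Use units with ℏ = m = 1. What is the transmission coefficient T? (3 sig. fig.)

T = 0.899

The wavenumbers are k₁ = √(2mE)/ℏ = 6.116 on the left and k₂ = √(2m(E − U₀))/ℏ = 3.162 on the right.
Continuity of ψ and ψ′ at the step yields the reflection amplitude r = (k₁ − k₂)/(k₁ + k₂) = 0.3183; thus R = |r|² = 0.1013, T = 0.8987.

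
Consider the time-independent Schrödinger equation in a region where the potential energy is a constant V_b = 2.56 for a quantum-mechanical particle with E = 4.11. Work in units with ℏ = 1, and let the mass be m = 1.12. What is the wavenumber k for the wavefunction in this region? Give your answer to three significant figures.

k = 1.86

With E > V_b the solution is oscillatory, ψ ∝ e^{±ikx} with k = √(2m(E − V_b))/ℏ.
k = √(2 × 1.12 × 1.55) = 1.863.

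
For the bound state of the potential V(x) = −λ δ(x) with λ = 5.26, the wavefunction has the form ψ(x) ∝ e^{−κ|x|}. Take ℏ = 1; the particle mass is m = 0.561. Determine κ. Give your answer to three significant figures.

Integrate −(ℏ²/2m)ψ'' − λδ(x)ψ = Eψ from −ε to +ε: the ψ'' term gives ψ'(0⁺) − ψ'(0⁻) and the δ term gives −(2mλ/ℏ²)ψ(0).
With ψ ∝ e^{−κ|x|} this yields −2κ = −2mλ/ℏ², so κ = mλ/ℏ² = 2.951.

κ = 2.95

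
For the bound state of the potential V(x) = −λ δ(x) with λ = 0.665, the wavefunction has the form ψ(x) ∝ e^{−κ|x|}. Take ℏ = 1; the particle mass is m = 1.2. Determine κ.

Integrate −(ℏ²/2m)ψ'' − λδ(x)ψ = Eψ from −ε to +ε: the ψ'' term gives ψ'(0⁺) − ψ'(0⁻) and the δ term gives −(2mλ/ℏ²)ψ(0).
With ψ ∝ e^{−κ|x|} this yields −2κ = −2mλ/ℏ², so κ = mλ/ℏ² = 0.7980.

κ = 0.798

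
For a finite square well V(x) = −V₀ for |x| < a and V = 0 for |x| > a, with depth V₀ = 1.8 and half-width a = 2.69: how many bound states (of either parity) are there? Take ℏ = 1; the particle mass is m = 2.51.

N = 6

The dimensionless depth is z₀ = a√(2mV₀)/ℏ = 2.69 × √(9.036) = 8.086.
A new bound state (alternating even/odd) appears each time z₀ passes a multiple of π/2, so N = ⌊2z₀/π⌋ + 1 = ⌊5.148⌋ + 1 = 6.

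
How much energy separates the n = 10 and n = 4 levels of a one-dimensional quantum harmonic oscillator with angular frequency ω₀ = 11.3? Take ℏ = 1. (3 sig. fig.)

ΔE = 67.8

E_n = ℏω₀(n + ½), so ΔE = (10 − 4) ℏω₀ = 6 × 11.3 = 67.80.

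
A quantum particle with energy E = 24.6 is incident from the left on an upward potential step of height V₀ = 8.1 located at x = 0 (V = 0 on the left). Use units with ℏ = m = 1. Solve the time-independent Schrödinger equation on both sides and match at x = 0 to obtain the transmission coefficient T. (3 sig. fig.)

T = 0.990

The wavenumbers are k₁ = √(2mE)/ℏ = 7.014 on the left and k₂ = √(2m(E − V₀))/ℏ = 5.745 on the right.
Continuity of ψ and ψ′ at the step yields the reflection amplitude r = (k₁ − k₂)/(k₁ + k₂) = 0.09952; thus R = |r|² = 0.009903, T = 0.9901.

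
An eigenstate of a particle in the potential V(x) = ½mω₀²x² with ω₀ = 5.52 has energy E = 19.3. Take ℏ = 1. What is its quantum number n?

Invert E_n = (n + ½)ℏω₀: n = E/ℏω₀ − ½ = 2.996, so n = 3.

n = 3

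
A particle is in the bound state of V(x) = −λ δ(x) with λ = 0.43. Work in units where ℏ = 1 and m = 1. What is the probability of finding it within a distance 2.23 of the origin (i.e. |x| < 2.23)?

P = 0.853

The normalised bound state is ψ = √κ e^{−κ|x|} with κ = mλ/ℏ² = 0.4300.
P(|x| < d) = ∫_{−d}^{d} κ e^{−2κ|x|} dx = 1 − e^{−2κd} = 1 − e^{−1.918} = 0.8531.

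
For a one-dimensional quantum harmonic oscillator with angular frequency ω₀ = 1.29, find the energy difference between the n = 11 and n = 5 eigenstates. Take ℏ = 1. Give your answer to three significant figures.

ΔE = 7.74

E_n = ℏω₀(n + ½), so ΔE = (11 − 5) ℏω₀ = 6 × 1.29 = 7.740.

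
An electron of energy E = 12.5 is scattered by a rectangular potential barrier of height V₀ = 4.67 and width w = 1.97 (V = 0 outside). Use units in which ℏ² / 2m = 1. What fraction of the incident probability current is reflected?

R = 0.0263

E > V₀: inside the barrier k₂ = √(2m(E − V₀))/ℏ = 2.798, k₂w = 5.512.
Matching at both interfaces gives T⁻¹ = 1 + V₀² sin²(k₂w) / [4E(E − V₀)] = 1.027, hence T = 0.974.
R = 1 − T = 0.0263.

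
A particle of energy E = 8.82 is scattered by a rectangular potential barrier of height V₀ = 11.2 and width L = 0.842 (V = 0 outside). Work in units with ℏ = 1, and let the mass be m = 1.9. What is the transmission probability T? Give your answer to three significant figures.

E < V₀: inside the barrier ψ ∝ e^{±κx} with κ = √(2m(V₀ − E))/ℏ = 3.007.
κL = 2.532, sinh(κL) = 6.251.
The exact tunnelling result is T⁻¹ = 1 + V₀² sinh²(κL) / [4E(V₀ − E)] = 59.37, so T = 0.0168.

T = 0.0168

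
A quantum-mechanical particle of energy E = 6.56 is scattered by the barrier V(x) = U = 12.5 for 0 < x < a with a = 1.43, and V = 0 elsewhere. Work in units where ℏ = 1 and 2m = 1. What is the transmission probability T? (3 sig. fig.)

Since E < U the interior solution is evanescent with decay constant κ = √(2m(U − E))/ℏ = 2.437.
κa = 3.485, sinh(κa) = 16.30.
Matching ψ, ψ′ at both faces gives T = [1 + U² sinh²(κa) / (4E(U − E))]⁻¹ = 1/267.3 = 0.00374.

T = 0.00374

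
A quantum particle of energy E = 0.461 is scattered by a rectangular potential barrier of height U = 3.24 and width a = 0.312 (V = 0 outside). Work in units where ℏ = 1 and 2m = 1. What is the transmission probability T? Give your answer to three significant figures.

Since E < U the interior solution is evanescent with decay constant κ = √(2m(U − E))/ℏ = 1.667.
κa = 0.5201, sinh(κa) = 0.5439.
Matching ψ, ψ′ at both faces gives T = [1 + U² sinh²(κa) / (4E(U − E))]⁻¹ = 1/1.606 = 0.623.

T = 0.623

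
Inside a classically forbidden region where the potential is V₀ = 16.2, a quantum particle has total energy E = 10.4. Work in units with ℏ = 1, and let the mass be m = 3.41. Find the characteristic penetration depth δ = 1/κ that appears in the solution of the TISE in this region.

Since E < V₀ the TISE in this region is ψ'' = κ²ψ with κ = √(2m(V₀ − E))/ℏ.
κ = √(2 × 3.41 × 5.8) = 6.289. The penetration depth is δ = 1/κ = 0.159.

δ = 0.159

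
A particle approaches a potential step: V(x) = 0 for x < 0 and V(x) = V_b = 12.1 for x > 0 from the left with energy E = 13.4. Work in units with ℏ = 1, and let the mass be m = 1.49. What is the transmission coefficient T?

The wavenumbers are k₁ = √(2mE)/ℏ = 6.319 on the left and k₂ = √(2m(E − V_b))/ℏ = 1.968 on the right.
Continuity of ψ and ψ′ at the step yields the reflection amplitude r = (k₁ − k₂)/(k₁ + k₂) = 0.5250; thus R = |r|² = 0.2756, T = 0.7244.

T = 0.724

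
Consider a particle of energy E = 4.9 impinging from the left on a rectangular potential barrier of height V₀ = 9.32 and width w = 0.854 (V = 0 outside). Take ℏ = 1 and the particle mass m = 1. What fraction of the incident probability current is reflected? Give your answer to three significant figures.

E < V₀: inside the barrier ψ ∝ e^{±κx} with κ = √(2m(V₀ − E))/ℏ = 2.973.
κw = 2.539, sinh(κw) = 6.295.
The exact tunnelling result is T⁻¹ = 1 + V₀² sinh²(κw) / [4E(V₀ − E)] = 40.73, so T = 0.0246.
R = 1 − T = 0.975.

R = 0.975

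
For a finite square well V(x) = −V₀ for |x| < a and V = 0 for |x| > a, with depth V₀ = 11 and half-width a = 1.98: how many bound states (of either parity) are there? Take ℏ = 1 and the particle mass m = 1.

N = 6

The dimensionless depth is z₀ = a√(2mV₀)/ℏ = 1.98 × √(22.00) = 9.287.
The even/odd transcendental equations gain one root per π/2 in z₀, giving N = 1 + ⌊2z₀/π⌋ = 1 + ⌊5.912⌋ = 6.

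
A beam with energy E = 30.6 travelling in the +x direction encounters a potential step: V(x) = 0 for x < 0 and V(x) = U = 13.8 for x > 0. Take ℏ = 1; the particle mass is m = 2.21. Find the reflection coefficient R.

On each side the TISE gives plane waves with k = √(2m(E − V))/ℏ: k₁ = √(2·2.21·30.6) = 11.63, k₂ = √(2·2.21·16.8) = 8.617.
Matching ψ and ψ′ at x = 0 gives r = (k₁ − k₂)/(k₁ + k₂), so R = r² = 0.02214 and T = 1 − R = 0.9779.

R = 0.0221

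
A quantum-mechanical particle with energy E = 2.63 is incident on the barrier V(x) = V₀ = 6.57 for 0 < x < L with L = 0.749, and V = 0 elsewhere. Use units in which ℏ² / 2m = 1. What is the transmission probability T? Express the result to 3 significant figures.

T = 0.179

Since E < V₀ the interior solution is evanescent with decay constant κ = √(2m(V₀ − E))/ℏ = 1.985.
κL = 1.487, sinh(κL) = 2.098.
The exact tunnelling result is T⁻¹ = 1 + V₀² sinh²(κL) / [4E(V₀ − E)] = 5.585, so T = 0.179.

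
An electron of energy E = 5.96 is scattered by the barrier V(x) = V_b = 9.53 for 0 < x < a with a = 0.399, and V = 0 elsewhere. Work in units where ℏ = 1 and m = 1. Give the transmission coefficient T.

Since E < V_b the interior solution is evanescent with decay constant κ = √(2m(V_b − E))/ℏ = 2.672.
κa = 1.066, sinh(κa) = 1.280.
Matching ψ, ψ′ at both faces gives T = [1 + V_b² sinh²(κa) / (4E(V_b − E))]⁻¹ = 1/2.748 = 0.364.

T = 0.364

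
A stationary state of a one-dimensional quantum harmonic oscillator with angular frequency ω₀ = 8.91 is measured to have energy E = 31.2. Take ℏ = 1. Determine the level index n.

Invert E_n = (n + ½)ℏω₀: n = E/ℏω₀ − ½ = 3.002, so n = 3.

n = 3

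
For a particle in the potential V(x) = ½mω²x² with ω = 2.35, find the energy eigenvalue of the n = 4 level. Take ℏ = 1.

Using E_n = (n + ½)ℏω: E_4 = 4.5 × 2.35 = 10.58.

E = 10.6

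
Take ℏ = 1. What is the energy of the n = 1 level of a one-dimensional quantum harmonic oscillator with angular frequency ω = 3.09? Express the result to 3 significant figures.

Using E_n = (n + ½)ℏω: E_1 = 1.5 × 3.09 = 4.635.

E = 4.64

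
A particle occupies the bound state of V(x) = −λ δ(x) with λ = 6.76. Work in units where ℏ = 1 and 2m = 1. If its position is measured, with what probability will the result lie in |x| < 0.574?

P = 0.979

The normalised bound state is ψ = √κ e^{−κ|x|} with κ = mλ/ℏ² = 3.380.
P(|x| < d) = ∫_{−d}^{d} κ e^{−2κ|x|} dx = 1 − e^{−2κd} = 1 − e^{−3.880} = 0.9794.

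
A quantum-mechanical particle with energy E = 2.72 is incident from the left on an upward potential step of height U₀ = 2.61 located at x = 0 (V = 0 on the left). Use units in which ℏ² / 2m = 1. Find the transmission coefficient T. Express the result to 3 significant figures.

The wavenumbers are k₁ = √(2mE)/ℏ = 1.649 on the left and k₂ = √(2m(E − U₀))/ℏ = 0.3317 on the right.
Continuity of ψ and ψ′ at the step yields the reflection amplitude r = (k₁ − k₂)/(k₁ + k₂) = 0.6651; thus R = |r|² = 0.4424, T = 0.5576.

T = 0.558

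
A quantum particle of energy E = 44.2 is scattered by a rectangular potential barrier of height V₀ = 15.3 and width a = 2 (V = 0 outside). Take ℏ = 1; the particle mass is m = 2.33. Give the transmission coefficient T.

Above the barrier the interior wavenumber is k₂ = √(2m(E − V₀))/ℏ = 11.60, giving phase k₂a = 23.21.
T = [1 + V₀² sin²(k₂a) / (4E(E − V₀))]⁻¹ = 1/1.040 = 0.961.

T = 0.961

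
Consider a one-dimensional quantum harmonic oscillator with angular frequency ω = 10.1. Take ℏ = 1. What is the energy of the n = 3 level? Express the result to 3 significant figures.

Using E_n = (n + ½)ℏω: E_3 = 3.5 × 10.1 = 35.35.

E = 35.4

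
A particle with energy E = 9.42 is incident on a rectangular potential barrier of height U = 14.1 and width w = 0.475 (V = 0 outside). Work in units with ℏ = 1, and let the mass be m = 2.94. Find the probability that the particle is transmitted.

T = 0.0240

Since E < U the interior solution is evanescent with decay constant κ = √(2m(U − E))/ℏ = 5.246.
κw = 2.492, sinh(κw) = 6.000.
The exact tunnelling result is T⁻¹ = 1 + U² sinh²(κw) / [4E(U − E)] = 41.58, so T = 0.0240.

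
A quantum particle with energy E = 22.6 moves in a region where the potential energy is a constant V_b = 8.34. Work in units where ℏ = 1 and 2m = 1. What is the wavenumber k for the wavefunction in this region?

With E > V_b the solution is oscillatory, ψ ∝ e^{±ikx} with k = √(2m(E − V_b))/ℏ.
k = √(2 × 0.5 × 14.26) = 3.776.

k = 3.78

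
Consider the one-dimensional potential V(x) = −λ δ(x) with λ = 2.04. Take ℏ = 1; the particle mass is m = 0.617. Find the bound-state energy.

E = -1.28

The bound state is ψ(x) = √κ e^{−κ|x|}. The derivative jump ψ'(0⁺) − ψ'(0⁻) = −(2mλ/ℏ²)ψ(0) fixes κ = mλ/ℏ² = 1.259.
Then E = −ℏ²κ²/(2m) = −mλ²/(2ℏ²) = -1.284.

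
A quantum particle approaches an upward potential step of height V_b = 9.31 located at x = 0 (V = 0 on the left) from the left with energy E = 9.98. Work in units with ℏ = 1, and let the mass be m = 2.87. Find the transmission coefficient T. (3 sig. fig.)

T = 0.654

The wavenumbers are k₁ = √(2mE)/ℏ = 7.569 on the left and k₂ = √(2m(E − V_b))/ℏ = 1.961 on the right.
Matching ψ and ψ′ at x = 0 gives r = (k₁ − k₂)/(k₁ + k₂), so R = r² = 0.3463 and T = 1 − R = 0.6537.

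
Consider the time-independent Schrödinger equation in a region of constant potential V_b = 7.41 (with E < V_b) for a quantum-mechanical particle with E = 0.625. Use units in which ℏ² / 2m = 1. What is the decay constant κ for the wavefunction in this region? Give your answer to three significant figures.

Since E < V_b the TISE in this region is ψ'' = κ²ψ with κ = √(2m(V_b − E))/ℏ.
κ = √(2 × 0.5 × 6.785) = 2.605.

κ = 2.60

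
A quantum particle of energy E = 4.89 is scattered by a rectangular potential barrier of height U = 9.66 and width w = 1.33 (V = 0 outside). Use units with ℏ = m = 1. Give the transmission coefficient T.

T = 0.00108

E < U: inside the barrier ψ ∝ e^{±κx} with κ = √(2m(U − E))/ℏ = 3.089.
κw = 4.108, sinh(κw) = 30.40.
Matching ψ, ψ′ at both faces gives T = [1 + U² sinh²(κw) / (4E(U − E))]⁻¹ = 1/925.5 = 0.00108.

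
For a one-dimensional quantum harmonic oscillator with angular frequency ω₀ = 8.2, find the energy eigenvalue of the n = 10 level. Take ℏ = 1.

E = 86.1

The oscillator eigenvalues are E_n = ℏω₀(n + ½), so E_10 = 8.2 × 10.5 = 86.10.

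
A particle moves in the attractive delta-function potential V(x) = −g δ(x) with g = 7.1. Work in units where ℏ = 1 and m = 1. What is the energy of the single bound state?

The bound state is ψ(x) = √κ e^{−κ|x|}. The derivative jump ψ'(0⁺) − ψ'(0⁻) = −(2mg/ℏ²)ψ(0) fixes κ = mg/ℏ² = 7.100.
Then E = −ℏ²κ²/(2m) = −mg²/(2ℏ²) = -25.21.

E = -25.2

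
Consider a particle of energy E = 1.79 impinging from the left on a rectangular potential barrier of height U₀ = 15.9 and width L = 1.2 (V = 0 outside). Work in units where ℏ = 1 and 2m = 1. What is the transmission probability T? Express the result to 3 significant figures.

Since E < U₀ the interior solution is evanescent with decay constant κ = √(2m(U₀ − E))/ℏ = 3.756.
κL = 4.508, sinh(κL) = 45.35.
The exact tunnelling result is T⁻¹ = 1 + U₀² sinh²(κL) / [4E(U₀ − E)] = 5147, so T = 0.000194.

T = 0.000194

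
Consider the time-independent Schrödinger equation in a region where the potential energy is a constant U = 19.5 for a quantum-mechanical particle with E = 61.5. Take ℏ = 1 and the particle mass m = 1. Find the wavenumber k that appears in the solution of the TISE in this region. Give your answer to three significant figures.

k = 9.17

With E > U the solution is oscillatory, ψ ∝ e^{±ikx} with k = √(2m(E − U))/ℏ.
k = √(2 × 1 × 42) = 9.165.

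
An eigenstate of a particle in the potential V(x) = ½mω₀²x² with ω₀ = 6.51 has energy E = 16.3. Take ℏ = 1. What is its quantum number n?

n = 2

Invert E_n = (n + ½)ℏω₀: n = E/ℏω₀ − ½ = 2.004, so n = 2.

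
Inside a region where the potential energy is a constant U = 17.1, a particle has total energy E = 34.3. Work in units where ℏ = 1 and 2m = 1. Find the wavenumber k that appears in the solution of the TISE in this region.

With E > U the solution is oscillatory, ψ ∝ e^{±ikx} with k = √(2m(E − U))/ℏ.
k = √(2 × 0.5 × 17.2) = 4.147.

k = 4.15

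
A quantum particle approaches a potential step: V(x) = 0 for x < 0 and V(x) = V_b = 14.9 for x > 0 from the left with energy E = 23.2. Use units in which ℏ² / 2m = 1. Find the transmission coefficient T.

T = 0.937

The wavenumbers are k₁ = √(2mE)/ℏ = 4.817 on the left and k₂ = √(2m(E − V_b))/ℏ = 2.881 on the right.
Matching ψ and ψ′ at x = 0 gives r = (k₁ − k₂)/(k₁ + k₂), so R = r² = 0.06323 and T = 1 − R = 0.9368.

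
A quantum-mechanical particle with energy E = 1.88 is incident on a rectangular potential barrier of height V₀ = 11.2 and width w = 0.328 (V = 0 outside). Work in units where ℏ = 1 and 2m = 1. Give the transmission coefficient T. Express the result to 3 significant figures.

Since E < V₀ the interior solution is evanescent with decay constant κ = √(2m(V₀ − E))/ℏ = 3.053.
κw = 1.001, sinh(κw) = 1.177.
The exact tunnelling result is T⁻¹ = 1 + V₀² sinh²(κw) / [4E(V₀ − E)] = 3.481, so T = 0.287.

T = 0.287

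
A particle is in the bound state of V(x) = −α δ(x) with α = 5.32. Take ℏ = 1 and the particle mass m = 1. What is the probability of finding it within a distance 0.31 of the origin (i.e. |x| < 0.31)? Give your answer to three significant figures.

P = 0.963

The normalised bound state is ψ = √κ e^{−κ|x|} with κ = mα/ℏ² = 5.320.
P(|x| < d) = ∫_{−d}^{d} κ e^{−2κ|x|} dx = 1 − e^{−2κd} = 1 − e^{−3.298} = 0.9631.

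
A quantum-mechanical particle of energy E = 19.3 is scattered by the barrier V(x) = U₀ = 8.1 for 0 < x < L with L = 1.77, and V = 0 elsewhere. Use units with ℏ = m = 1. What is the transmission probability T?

E > U₀: inside the barrier k₂ = √(2m(E − U₀))/ℏ = 4.733, k₂L = 8.377.
T = [1 + U₀² sin²(k₂L) / (4E(E − U₀))]⁻¹ = 1/1.057 = 0.946.

T = 0.946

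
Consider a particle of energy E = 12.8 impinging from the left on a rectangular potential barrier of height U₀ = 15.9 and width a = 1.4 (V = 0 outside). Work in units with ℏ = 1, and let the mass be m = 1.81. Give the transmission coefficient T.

Since E < U₀ the interior solution is evanescent with decay constant κ = √(2m(U₀ − E))/ℏ = 3.350.
κa = 4.690, sinh(κa) = 54.42.
The exact tunnelling result is T⁻¹ = 1 + U₀² sinh²(κa) / [4E(U₀ − E)] = 4718, so T = 0.000212.

T = 0.000212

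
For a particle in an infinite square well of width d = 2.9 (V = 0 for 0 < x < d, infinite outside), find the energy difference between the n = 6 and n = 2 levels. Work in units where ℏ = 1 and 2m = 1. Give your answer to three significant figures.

ΔE = 37.6

E_n = n²π²ℏ²/(2md²), so ΔE = (6² − 2²) π²ℏ²/(2md²).
ΔE = 32 × π² / (2 × 0.5 × 2.9²) = 37.55.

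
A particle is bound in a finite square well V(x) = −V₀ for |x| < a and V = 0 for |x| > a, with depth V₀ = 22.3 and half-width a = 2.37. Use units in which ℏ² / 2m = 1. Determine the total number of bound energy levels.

The dimensionless depth is z₀ = a√(2mV₀)/ℏ = 2.37 × √(22.30) = 11.19.
A new bound state (alternating even/odd) appears each time z₀ passes a multiple of π/2, so N = ⌊2z₀/π⌋ + 1 = ⌊7.125⌋ + 1 = 8.

N = 8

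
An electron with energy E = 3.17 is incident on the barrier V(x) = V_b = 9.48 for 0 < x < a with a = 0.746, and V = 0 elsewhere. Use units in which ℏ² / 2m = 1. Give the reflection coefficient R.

R = 0.919

Since E < V_b the interior solution is evanescent with decay constant κ = √(2m(V_b − E))/ℏ = 2.512.
κa = 1.874, sinh(κa) = 3.180.
The exact tunnelling result is T⁻¹ = 1 + V_b² sinh²(κa) / [4E(V_b − E)] = 12.36, so T = 0.0809.
R = 1 − T = 0.919.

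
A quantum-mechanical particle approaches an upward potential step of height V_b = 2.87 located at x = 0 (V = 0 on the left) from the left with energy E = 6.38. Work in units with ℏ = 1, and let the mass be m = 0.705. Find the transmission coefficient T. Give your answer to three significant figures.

T = 0.978

The wavenumbers are k₁ = √(2mE)/ℏ = 2.999 on the left and k₂ = √(2m(E − V_b))/ℏ = 2.225 on the right.
Matching ψ and ψ′ at x = 0 gives r = (k₁ − k₂)/(k₁ + k₂), so R = r² = 0.02199 and T = 1 − R = 0.9780.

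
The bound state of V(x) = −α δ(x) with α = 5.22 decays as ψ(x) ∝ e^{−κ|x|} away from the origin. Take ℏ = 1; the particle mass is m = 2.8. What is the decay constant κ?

κ = 14.6

Integrating the TISE across x = 0 gives the cusp condition ψ'(0⁺) − ψ'(0⁻) = −(2mα/ℏ²)ψ(0).
With ψ ∝ e^{−κ|x|} this yields −2κ = −2mα/ℏ², so κ = mα/ℏ² = 14.62.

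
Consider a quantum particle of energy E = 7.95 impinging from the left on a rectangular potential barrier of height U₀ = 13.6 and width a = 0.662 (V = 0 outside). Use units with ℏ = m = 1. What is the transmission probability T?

E < U₀: inside the barrier ψ ∝ e^{±κx} with κ = √(2m(U₀ − E))/ℏ = 3.362.
κa = 2.225, sinh(κa) = 4.574.
Matching ψ, ψ′ at both faces gives T = [1 + U₀² sinh²(κa) / (4E(U₀ − E))]⁻¹ = 1/22.54 = 0.0444.

T = 0.0444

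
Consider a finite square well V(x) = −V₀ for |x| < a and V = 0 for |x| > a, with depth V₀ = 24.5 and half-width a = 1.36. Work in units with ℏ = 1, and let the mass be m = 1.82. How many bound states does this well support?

N = 9

The dimensionless depth is z₀ = a√(2mV₀)/ℏ = 1.36 × √(89.18) = 12.84.
The even/odd transcendental equations gain one root per π/2 in z₀, giving N = 1 + ⌊2z₀/π⌋ = 1 + ⌊8.176⌋ = 9.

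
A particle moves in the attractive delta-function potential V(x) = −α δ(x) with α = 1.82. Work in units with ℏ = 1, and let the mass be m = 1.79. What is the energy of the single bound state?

E = -2.96

The bound state is ψ(x) = √κ e^{−κ|x|}. The derivative jump ψ'(0⁺) − ψ'(0⁻) = −(2mα/ℏ²)ψ(0) fixes κ = mα/ℏ² = 3.258.
Then E = −ℏ²κ²/(2m) = −mα²/(2ℏ²) = -2.965.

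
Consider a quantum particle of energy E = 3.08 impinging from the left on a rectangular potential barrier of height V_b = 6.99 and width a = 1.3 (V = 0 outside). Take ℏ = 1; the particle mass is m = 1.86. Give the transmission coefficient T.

T = 0.000195

E < V_b: inside the barrier ψ ∝ e^{±κx} with κ = √(2m(V_b − E))/ℏ = 3.814.
κa = 4.958, sinh(κa) = 71.15.
Matching ψ, ψ′ at both faces gives T = [1 + V_b² sinh²(κa) / (4E(V_b − E))]⁻¹ = 1/5135 = 0.000195.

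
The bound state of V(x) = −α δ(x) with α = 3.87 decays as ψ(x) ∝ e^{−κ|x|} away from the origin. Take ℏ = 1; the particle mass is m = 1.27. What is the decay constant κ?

κ = 4.91

Integrating the TISE across x = 0 gives the cusp condition ψ'(0⁺) − ψ'(0⁻) = −(2mα/ℏ²)ψ(0).
With ψ ∝ e^{−κ|x|} this yields −2κ = −2mα/ℏ², so κ = mα/ℏ² = 4.915.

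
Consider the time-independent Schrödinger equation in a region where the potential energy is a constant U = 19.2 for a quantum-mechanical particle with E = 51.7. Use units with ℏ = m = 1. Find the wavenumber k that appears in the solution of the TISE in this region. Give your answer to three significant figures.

With E > U the solution is oscillatory, ψ ∝ e^{±ikx} with k = √(2m(E − U))/ℏ.
k = √(2 × 1 × 32.5) = 8.062.

k = 8.06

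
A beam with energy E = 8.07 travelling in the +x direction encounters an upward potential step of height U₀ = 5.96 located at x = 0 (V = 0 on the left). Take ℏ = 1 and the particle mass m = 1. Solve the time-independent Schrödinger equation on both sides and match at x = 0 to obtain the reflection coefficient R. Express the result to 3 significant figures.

The wavenumbers are k₁ = √(2mE)/ℏ = 4.017 on the left and k₂ = √(2m(E − U₀))/ℏ = 2.054 on the right.
Continuity of ψ and ψ′ at the step yields the reflection amplitude r = (k₁ − k₂)/(k₁ + k₂) = 0.3233; thus R = |r|² = 0.1045, T = 0.8955.

R = 0.105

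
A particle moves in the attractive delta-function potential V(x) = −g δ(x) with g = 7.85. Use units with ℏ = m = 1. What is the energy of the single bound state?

The bound state is ψ(x) = √κ e^{−κ|x|}. The derivative jump ψ'(0⁺) − ψ'(0⁻) = −(2mg/ℏ²)ψ(0) fixes κ = mg/ℏ² = 7.850.
Then E = −ℏ²κ²/(2m) = −mg²/(2ℏ²) = -30.81.

E = -30.8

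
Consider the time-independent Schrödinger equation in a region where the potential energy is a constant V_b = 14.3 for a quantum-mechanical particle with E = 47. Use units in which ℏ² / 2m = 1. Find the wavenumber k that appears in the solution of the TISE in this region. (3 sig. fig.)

k = 5.72

With E > V_b the solution is oscillatory, ψ ∝ e^{±ikx} with k = √(2m(E − V_b))/ℏ.
k = √(2 × 0.5 × 32.7) = 5.718.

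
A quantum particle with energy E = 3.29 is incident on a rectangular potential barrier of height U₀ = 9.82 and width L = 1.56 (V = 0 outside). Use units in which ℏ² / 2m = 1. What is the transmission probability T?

T = 0.00123

Since E < U₀ the interior solution is evanescent with decay constant κ = √(2m(U₀ − E))/ℏ = 2.555.
κL = 3.986, sinh(κL) = 26.92.
The exact tunnelling result is T⁻¹ = 1 + U₀² sinh²(κL) / [4E(U₀ − E)] = 814.3, so T = 0.00123.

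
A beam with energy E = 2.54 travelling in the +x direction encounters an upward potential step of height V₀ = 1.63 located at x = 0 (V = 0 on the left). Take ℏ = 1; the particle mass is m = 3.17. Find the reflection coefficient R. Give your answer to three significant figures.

R = 0.0631

On each side the TISE gives plane waves with k = √(2m(E − V))/ℏ: k₁ = √(2·3.17·2.54) = 4.013, k₂ = √(2·3.17·0.91) = 2.402.
Continuity of ψ and ψ′ at the step yields the reflection amplitude r = (k₁ − k₂)/(k₁ + k₂) = 0.2511; thus R = |r|² = 0.06307, T = 0.9369.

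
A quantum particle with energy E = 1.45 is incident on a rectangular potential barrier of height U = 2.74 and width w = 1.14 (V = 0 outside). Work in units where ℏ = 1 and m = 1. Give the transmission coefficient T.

T = 0.0973

Since E < U the interior solution is evanescent with decay constant κ = √(2m(U − E))/ℏ = 1.606.
κw = 1.831, sinh(κw) = 3.040.
Matching ψ, ψ′ at both faces gives T = [1 + U² sinh²(κw) / (4E(U − E))]⁻¹ = 1/10.27 = 0.0973.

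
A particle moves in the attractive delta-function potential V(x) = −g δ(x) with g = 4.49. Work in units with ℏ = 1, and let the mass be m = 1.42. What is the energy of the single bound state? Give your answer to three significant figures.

E = -14.3

For x ≠ 0 the bound state is ψ ∝ e^{−κ|x|}; integrating the TISE across the delta gives the cusp condition 2κ = 2mg/ℏ², so κ = 6.376.
Then E = −ℏ²κ²/(2m) = −mg²/(2ℏ²) = -14.31.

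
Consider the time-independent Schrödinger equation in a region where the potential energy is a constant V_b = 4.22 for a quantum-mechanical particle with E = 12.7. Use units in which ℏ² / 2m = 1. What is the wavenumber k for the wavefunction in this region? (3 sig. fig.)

k = 2.91

With E > V_b the solution is oscillatory, ψ ∝ e^{±ikx} with k = √(2m(E − V_b))/ℏ.
k = √(2 × 0.5 × 8.48) = 2.912.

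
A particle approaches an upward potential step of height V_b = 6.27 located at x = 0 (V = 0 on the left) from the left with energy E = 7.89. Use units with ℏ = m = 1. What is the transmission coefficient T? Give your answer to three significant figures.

The wavenumbers are k₁ = √(2mE)/ℏ = 3.972 on the left and k₂ = √(2m(E − V_b))/ℏ = 1.800 on the right.
Continuity of ψ and ψ′ at the step yields the reflection amplitude r = (k₁ − k₂)/(k₁ + k₂) = 0.3763; thus R = |r|² = 0.1416, T = 0.8584.

T = 0.858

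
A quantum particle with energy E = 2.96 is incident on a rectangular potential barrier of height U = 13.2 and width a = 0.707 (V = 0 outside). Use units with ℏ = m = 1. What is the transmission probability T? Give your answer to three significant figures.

T = 0.00462

E < U: inside the barrier ψ ∝ e^{±κx} with κ = √(2m(U − E))/ℏ = 4.525.
κa = 3.200, sinh(κa) = 12.24.
Matching ψ, ψ′ at both faces gives T = [1 + U² sinh²(κa) / (4E(U − E))]⁻¹ = 1/216.3 = 0.00462.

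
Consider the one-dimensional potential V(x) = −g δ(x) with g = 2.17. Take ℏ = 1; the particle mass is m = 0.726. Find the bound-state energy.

E = -1.71

For x ≠ 0 the bound state is ψ ∝ e^{−κ|x|}; integrating the TISE across the delta gives the cusp condition 2κ = 2mg/ℏ², so κ = 1.575.
Then E = −ℏ²κ²/(2m) = −mg²/(2ℏ²) = -1.709.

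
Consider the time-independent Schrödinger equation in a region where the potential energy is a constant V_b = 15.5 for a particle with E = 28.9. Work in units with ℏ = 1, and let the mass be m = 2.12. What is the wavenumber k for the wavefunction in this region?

With E > V_b the solution is oscillatory, ψ ∝ e^{±ikx} with k = √(2m(E − V_b))/ℏ.
k = √(2 × 2.12 × 13.4) = 7.538.

k = 7.54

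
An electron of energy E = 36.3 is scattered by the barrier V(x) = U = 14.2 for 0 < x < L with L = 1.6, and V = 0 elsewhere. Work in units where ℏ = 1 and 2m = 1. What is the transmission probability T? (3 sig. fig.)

E > U: inside the barrier k₂ = √(2m(E − U))/ℏ = 4.701, k₂L = 7.522.
Matching at both interfaces gives T⁻¹ = 1 + U² sin²(k₂L) / [4E(E − U)] = 1.056, hence T = 0.947.

T = 0.947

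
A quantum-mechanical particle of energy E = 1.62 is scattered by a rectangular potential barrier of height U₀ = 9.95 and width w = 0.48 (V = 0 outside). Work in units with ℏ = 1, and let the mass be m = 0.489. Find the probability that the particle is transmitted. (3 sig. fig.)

T = 0.139

Since E < U₀ the interior solution is evanescent with decay constant κ = √(2m(U₀ − E))/ℏ = 2.854.
κw = 1.370, sinh(κw) = 1.841.
Matching ψ, ψ′ at both faces gives T = [1 + U₀² sinh²(κw) / (4E(U₀ − E))]⁻¹ = 1/7.214 = 0.139.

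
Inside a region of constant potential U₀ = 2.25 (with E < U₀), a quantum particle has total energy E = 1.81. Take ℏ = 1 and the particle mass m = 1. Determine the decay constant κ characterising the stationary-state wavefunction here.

Since E < U₀ the TISE in this region is ψ'' = κ²ψ with κ = √(2m(U₀ − E))/ℏ.
κ = √(2 × 1 × 0.44) = 0.9381.

κ = 0.938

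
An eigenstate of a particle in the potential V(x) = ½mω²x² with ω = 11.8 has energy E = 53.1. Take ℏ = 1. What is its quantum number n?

n = 4

E_n = ℏω(n + ½) ⇒ n = E/(ℏω) − ½ = 53.1/11.8 − 0.5 = 4.000 → n = 4.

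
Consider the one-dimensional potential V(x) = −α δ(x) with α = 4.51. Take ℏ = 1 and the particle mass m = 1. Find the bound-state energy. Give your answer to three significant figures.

E = -10.2

The bound state is ψ(x) = √κ e^{−κ|x|}. The derivative jump ψ'(0⁺) − ψ'(0⁻) = −(2mα/ℏ²)ψ(0) fixes κ = mα/ℏ² = 4.510.
Then E = −ℏ²κ²/(2m) = −mα²/(2ℏ²) = -10.17.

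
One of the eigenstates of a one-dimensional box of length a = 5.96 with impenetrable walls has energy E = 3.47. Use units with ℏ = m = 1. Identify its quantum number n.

n = 5

For an infinite well E_n = n²π²ℏ²/(2ma²), so n = (a/πℏ)√(2mE).
n = (5.96/π) × √(2 × 1 × 3.47) = 4.998 → n = 5.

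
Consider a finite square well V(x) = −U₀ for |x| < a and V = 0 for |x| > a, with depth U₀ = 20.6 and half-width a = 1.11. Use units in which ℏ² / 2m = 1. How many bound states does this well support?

N = 4

The dimensionless depth is z₀ = a√(2mU₀)/ℏ = 1.11 × √(20.60) = 5.038.
The even/odd transcendental equations gain one root per π/2 in z₀, giving N = 1 + ⌊2z₀/π⌋ = 1 + ⌊3.207⌋ = 4.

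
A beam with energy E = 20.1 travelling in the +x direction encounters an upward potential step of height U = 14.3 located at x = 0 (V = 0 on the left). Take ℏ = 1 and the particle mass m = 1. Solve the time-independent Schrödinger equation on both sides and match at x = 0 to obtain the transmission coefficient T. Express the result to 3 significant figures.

The wavenumbers are k₁ = √(2mE)/ℏ = 6.340 on the left and k₂ = √(2m(E − U))/ℏ = 3.406 on the right.
Matching ψ and ψ′ at x = 0 gives r = (k₁ − k₂)/(k₁ + k₂), so R = r² = 0.09065 and T = 1 − R = 0.9093.

T = 0.909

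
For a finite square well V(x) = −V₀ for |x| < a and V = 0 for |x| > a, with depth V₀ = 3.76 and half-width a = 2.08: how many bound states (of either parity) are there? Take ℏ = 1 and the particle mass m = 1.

N = 4

Define the well-strength parameter z₀ = (a/ℏ)√(2mV₀) = 2.08 × √(2·1·3.76) = 5.704.
A new bound state (alternating even/odd) appears each time z₀ passes a multiple of π/2, so N = ⌊2z₀/π⌋ + 1 = ⌊3.631⌋ + 1 = 4.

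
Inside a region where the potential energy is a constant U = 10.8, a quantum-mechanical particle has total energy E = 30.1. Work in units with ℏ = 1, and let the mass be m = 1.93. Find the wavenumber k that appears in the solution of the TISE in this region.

With E > U the solution is oscillatory, ψ ∝ e^{±ikx} with k = √(2m(E − U))/ℏ.
k = √(2 × 1.93 × 19.3) = 8.631.

k = 8.63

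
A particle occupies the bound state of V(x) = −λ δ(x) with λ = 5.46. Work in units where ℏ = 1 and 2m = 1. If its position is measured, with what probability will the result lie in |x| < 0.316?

P = 0.822

The normalised bound state is ψ = √κ e^{−κ|x|} with κ = mλ/ℏ² = 2.730.
P(|x| < d) = ∫_{−d}^{d} κ e^{−2κ|x|} dx = 1 − e^{−2κd} = 1 − e^{−1.725} = 0.8219.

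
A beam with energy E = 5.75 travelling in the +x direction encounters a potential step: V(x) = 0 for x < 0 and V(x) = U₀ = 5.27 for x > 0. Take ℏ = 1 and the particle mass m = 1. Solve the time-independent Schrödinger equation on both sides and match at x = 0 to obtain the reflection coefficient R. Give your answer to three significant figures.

R = 0.304

The wavenumbers are k₁ = √(2mE)/ℏ = 3.391 on the left and k₂ = √(2m(E − U₀))/ℏ = 0.9798 on the right.
Matching ψ and ψ′ at x = 0 gives r = (k₁ − k₂)/(k₁ + k₂), so R = r² = 0.3044 and T = 1 − R = 0.6956.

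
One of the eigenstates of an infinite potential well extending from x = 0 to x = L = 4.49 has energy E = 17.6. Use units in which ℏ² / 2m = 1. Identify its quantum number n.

From E_n = n²π²ℏ²/(2mL²) invert to n = √(2mL²E)/(πℏ).
n = (4.49/π) × √(2 × 0.5 × 17.6) = 5.996 → n = 6.

n = 6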